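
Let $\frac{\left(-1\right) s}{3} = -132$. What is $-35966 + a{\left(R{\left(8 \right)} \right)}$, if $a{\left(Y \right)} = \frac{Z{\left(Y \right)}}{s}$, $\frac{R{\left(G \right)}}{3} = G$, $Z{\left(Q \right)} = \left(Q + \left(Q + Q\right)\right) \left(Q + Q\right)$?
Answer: $- \frac{395530}{11} \approx -35957.0$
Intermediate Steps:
$s = 396$ ($s = \left(-3\right) \left(-132\right) = 396$)
$Z{\left(Q \right)} = 6 Q^{2}$ ($Z{\left(Q \right)} = \left(Q + 2 Q\right) 2 Q = 3 Q 2 Q = 6 Q^{2}$)
$R{\left(G \right)} = 3 G$
$a{\left(Y \right)} = \frac{Y^{2}}{66}$ ($a{\left(Y \right)} = \frac{6 Y^{2}}{396} = 6 Y^{2} \cdot \frac{1}{396} = \frac{Y^{2}}{66}$)
$-35966 + a{\left(R{\left(8 \right)} \right)} = -35966 + \frac{\left(3 \cdot 8\right)^{2}}{66} = -35966 + \frac{24^{2}}{66} = -35966 + \frac{1}{66} \cdot 576 = -35966 + \frac{96}{11} = - \frac{395530}{11}$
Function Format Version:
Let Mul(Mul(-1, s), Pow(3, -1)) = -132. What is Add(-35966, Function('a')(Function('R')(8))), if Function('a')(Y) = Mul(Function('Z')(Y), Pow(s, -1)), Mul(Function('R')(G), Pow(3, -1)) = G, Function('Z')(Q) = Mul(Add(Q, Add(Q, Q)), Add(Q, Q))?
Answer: Rational(-395530, 11) ≈ -35957.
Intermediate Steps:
s = 396 (s = Mul(-3, -132) = 396)
Function('Z')(Q) = Mul(6, Pow(Q, 2)) (Function('Z')(Q) = Mul(Add(Q, Mul(2, Q)), Mul(2, Q)) = Mul(Mul(3, Q), Mul(2, Q)) = Mul(6, Pow(Q, 2)))
Function('R')(G) = Mul(3, G)
Function('a')(Y) = Mul(Rational(1, 66), Pow(Y, 2)) (Function('a')(Y) = Mul(Mul(6, Pow(Y, 2)), Pow(396, -1)) = Mul(Mul(6, Pow(Y, 2)), Rational(1, 396)) = Mul(Rational(1, 66), Pow(Y, 2)))
Add(-35966, Function('a')(Function('R')(8))) = Add(-35966, Mul(Rational(1, 66), Pow(Mul(3, 8), 2))) = Add(-35966, Mul(Rational(1, 66), Pow(24, 2))) = Add(-35966, Mul(Rational(1, 66), 576)) = Add(-35966, Rational(96, 11)) = Rational(-395530, 11)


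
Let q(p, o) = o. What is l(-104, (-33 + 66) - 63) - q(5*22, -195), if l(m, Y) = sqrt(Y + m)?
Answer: 195 + I*sqrt(134) ≈ 195.0 + 11.576*I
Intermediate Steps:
l(-104, (-33 + 66) - 63) - q(5*22, -195) = sqrt(((-33 + 66) - 63) - 104) - 1*(-195) = sqrt((33 - 63) - 104) + 195 = sqrt(-30 - 104) + 195 = sqrt(-134) + 195 = I*sqrt(134) + 195 = 195 + I*sqrt(134)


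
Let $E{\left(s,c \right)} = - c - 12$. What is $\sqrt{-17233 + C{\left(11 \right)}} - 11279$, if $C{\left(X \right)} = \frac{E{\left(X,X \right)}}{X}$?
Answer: $-11279 + \frac{i \sqrt{2085446}}{11} \approx -11279.0 + 131.28 i$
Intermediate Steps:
$E{\left(s,c \right)} = -12 - c$
$C{\left(X \right)} = \frac{-12 - X}{X}$
$\sqrt{-17233 + C{\left(11 \right)}} - 11279 = \sqrt{-17233 + \frac{-12 - 11}{11}} - 11279 = \sqrt{-17233 + \frac{1}{11} \left(-23\right)} - 11279 = \sqrt{-17233 - \frac{23}{11}} - 11279 = \sqrt{- \frac{189586}{11}} - 11279 = \frac{i \sqrt{2085446}}{11} - 11279 = -11279 + \frac{i \sqrt{2085446}}{11}$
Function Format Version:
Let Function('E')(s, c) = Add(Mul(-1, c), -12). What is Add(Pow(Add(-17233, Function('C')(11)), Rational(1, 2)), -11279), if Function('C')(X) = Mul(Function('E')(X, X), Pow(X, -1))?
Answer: Add(-11279, Mul(Rational(1, 11), I, Pow(2085446, Rational(1, 2)))) ≈ Add(-11279., Mul(131.28, I))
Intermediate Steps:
Function('E')(s, c) = Add(-12, Mul(-1, c))
Function('C')(X) = Mul(Pow(X, -1), Add(-12, Mul(-1, X))) (Function('C')(X) = Mul(Add(-12, Mul(-1, X)), Pow(X, -1)) = Mul(Pow(X, -1), Add(-12, Mul(-1, X))))
Add(Pow(Add(-17233, Function('C')(11)), Rational(1, 2)), -11279) = Add(Pow(Add(-17233, Mul(Pow(11, -1), Add(-12, Mul(-1, 11)))), Rational(1, 2)), -11279) = Add(Pow(Add(-17233, Mul(Rational(1, 11), Add(-12, -11))), Rational(1, 2)), -11279) = Add(Pow(Add(-17233, Mul(Rational(1, 11), -23)), Rational(1, 2)), -11279) = Add(Pow(Add(-17233, Rational(-23, 11)), Rational(1, 2)), -11279) = Add(Pow(Rational(-189586, 11), Rational(1, 2)), -11279) = Add(Mul(Rational(1, 11), I, Pow(2085446, Rational(1, 2))), -11279) = Add(-11279, Mul(Rational(1, 11), I, Pow(2085446, Rational(1, 2))))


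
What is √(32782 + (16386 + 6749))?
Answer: 3*√6213 ≈ 236.47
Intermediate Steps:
√(32782 + (16386 + 6749)) = √(32782 + 23135) = √55917 = 3*√6213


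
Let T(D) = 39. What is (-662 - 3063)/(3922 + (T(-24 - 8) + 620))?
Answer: -3725/4581 ≈ -0.81314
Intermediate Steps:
(-662 - 3063)/(3922 + (T(-24 - 8) + 620)) = (-662 - 3063)/(3922 + (39 + 620)) = -3725/(3922 + 659) = -3725/4581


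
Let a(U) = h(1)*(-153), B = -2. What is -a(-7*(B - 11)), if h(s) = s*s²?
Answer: 153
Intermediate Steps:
h(s) = s³
a(U) = -153 (a(U) = 1³*(-153) = 1*(-153) = -153)
-a(-7*(B - 11)) = -1*(-153) = 153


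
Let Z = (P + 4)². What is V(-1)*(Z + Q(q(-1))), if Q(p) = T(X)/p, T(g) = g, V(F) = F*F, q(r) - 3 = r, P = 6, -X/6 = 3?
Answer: 91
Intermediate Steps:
X = -18 (X = -6*3 = -18)
q(r) = 3 + r
Z = 100 (Z = (6 + 4)² = 10² = 100)
V(F) = F²
Q(p) = -18/p
V(-1)*(Z + Q(q(-1))) = (-1)²*(100 - 18/(3 - 1)) = 1*(100 - 18/2) = 1*(100 - 18*½) = 1*(100 - 9) = 1*91 = 91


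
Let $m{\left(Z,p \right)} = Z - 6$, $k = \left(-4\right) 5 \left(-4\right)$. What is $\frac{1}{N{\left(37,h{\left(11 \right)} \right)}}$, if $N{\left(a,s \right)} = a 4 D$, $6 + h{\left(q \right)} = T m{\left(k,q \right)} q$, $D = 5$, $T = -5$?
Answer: $\frac{1}{740} \approx 0.0013514$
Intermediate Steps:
$k = 80$ ($k = \left(-20\right) \left(-4\right) = 80$)
$m{\left(Z,p \right)} = -6 + Z$ ($m{\left(Z,p \right)} = Z - 6 = -6 + Z$)
$h{\left(q \right)} = -6 - 370 q$ ($h{\left(q \right)} = -6 + - 5 \left(-6 + 80\right) q = -6 + \left(-5\right) 74 q = -6 - 370 q$)
$N{\left(a,s \right)} = 20 a$ ($N{\left(a,s \right)} = a 4 \cdot 5 = 4 a 5 = 20 a$)
$\frac{1}{N{\left(37,h{\left(11 \right)} \right)}} = \frac{1}{20 \cdot 37} = \frac{1}{740}$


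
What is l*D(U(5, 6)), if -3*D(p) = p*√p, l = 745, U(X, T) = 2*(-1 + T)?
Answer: -7450*√10/3 ≈ -7853.0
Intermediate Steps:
U(X, T) = -2 + 2*T
D(p) = -p^(3/2)/3 (D(p) = -p*√p/3 = -p^(3/2)/3)
l*D(U(5, 6)) = 745*(-(-2 + 2*6)^(3/2)/3) = 745*(-(-2 + 12)^(3/2)/3) = 745*(-10*√10/3) = -7450*√10/3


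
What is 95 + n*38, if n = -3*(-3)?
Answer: 437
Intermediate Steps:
n = 9
95 + n*38 = 95 + 9*38 = 95 + 342 = 437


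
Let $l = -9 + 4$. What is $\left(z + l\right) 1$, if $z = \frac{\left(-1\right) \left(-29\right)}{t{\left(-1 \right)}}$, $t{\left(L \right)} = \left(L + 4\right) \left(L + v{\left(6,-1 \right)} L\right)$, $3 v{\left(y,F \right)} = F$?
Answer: $- \frac{39}{2} \approx -19.5$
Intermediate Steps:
$v{\left(y,F \right)} = \frac{F}{3}$
$t{\left(L \right)} = \frac{2 L \left(4 + L\right)}{3}$ ($t{\left(L \right)} = \left(L + 4\right) \left(L + \frac{1}{3} \left(-1\right) L\right) = \left(4 + L\right) \left(L - \frac{L}{3}\right) = \left(4 + L\right) \frac{2 L}{3} = \frac{2 L \left(4 + L\right)}{3}$)
$z = - \frac{29}{2}$ ($z = \frac{\left(-1\right) \left(-29\right)}{\frac{2}{3} \left(-1\right) \left(4 - 1\right)} = \frac{29}{\frac{2}{3} \left(-1\right) 3} = \frac{29}{-2} = 29 \left(- \frac{1}{2}\right) = - \frac{29}{2} \approx -14.5$)
$l = -5$
$\left(z + l\right) 1 = \left(- \frac{29}{2} - 5\right) 1 = \left(- \frac{39}{2}\right) 1 = - \frac{39}{2}$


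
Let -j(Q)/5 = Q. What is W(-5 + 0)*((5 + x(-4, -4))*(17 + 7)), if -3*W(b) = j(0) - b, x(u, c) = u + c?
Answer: 120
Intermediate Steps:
j(Q) = -5*Q
x(u, c) = c + u
W(b) = b/3 (W(b) = -(-5*0 - b)/3 = -(0 - b)/3 = -(-1)*b/3 = b/3)
W(-5 + 0)*((5 + x(-4, -4))*(17 + 7)) = ((-5 + 0)/3)*((5 + (-4 - 4))*(17 + 7)) = ((⅓)*(-5))*((5 - 8)*24) = -(-5)*24 = -5/3*(-72) = 120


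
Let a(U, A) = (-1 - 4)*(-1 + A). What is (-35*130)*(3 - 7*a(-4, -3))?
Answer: 623350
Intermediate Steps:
a(U, A) = 5 - 5*A (a(U, A) = -5*(-1 + A) = 5 - 5*A)
(-35*130)*(3 - 7*a(-4, -3)) = (-35*130)*(3 - 7*(5 - 5*(-3))) = -4550*(3 - 7*(5 + 15)) = -4550*(3 - 7*20) = -4550*(3 - 140) = -4550*(-137) = 623350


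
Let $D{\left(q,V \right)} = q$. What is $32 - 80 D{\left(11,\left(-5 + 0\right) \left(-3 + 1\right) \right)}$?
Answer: $-848$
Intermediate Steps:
$32 - 80 D{\left(11,\left(-5 + 0\right) \left(-3 + 1\right) \right)} = 32 - 880 = -848$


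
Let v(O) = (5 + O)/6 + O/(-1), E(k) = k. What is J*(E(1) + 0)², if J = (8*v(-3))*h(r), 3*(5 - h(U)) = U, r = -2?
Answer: 1360/9 ≈ 151.11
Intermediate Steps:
v(O) = ⅚ - 5*O/6 (v(O) = (5 + O)*(⅙) + O*(-1) = (⅚ + O/6) - O = ⅚ - 5*O/6)
h(U) = 5 - U/3
J = 1360/9 (J = (8*(⅚ - ⅚*(-3)))*(5 - ⅓*(-2)) = (8*(⅚ + 5/2))*(5 + ⅔) = (8*(10/3))*(17/3) = (80/3)*(17/3) = 1360/9 ≈ 151.11)
J*(E(1) + 0)² = 1360*(1 + 0)²/9 = (1360/9)*1² = (1360/9)*1 = 1360/9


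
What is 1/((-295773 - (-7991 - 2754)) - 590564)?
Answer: -1/875592 ≈ -1.1421e-6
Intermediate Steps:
1/((-295773 - (-7991 - 2754)) - 590564) = 1/((-295773 - 1*(-10745)) - 590564) = 1/((-295773 + 10745) - 590564) = 1/(-285028 - 590564) = 1/(-875592) = -1/875592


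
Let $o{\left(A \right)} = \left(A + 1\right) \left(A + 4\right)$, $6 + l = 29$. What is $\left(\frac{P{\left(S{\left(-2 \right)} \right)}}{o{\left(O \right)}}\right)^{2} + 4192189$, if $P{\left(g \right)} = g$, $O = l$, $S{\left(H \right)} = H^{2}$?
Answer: $\frac{110019808117}{26244} \approx 4.1922 \cdot 10^{6}$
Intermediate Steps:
$l = 23$ ($l = -6 + 29 = 23$)
$O = 23$
$o{\left(A \right)} = \left(1 + A\right) \left(4 + A\right)$
$\left(\frac{P{\left(S{\left(-2 \right)} \right)}}{o{\left(O \right)}}\right)^{2} + 4192189 = \left(\frac{\left(-2\right)^{2}}{4 + 23^{2} + 5 \cdot 23}\right)^{2} + 4192189 = \left(\frac{4}{4 + 529 + 115}\right)^{2} + 4192189 = \left(\frac{4}{648}\right)^{2} + 4192189 = \left(4 \cdot \frac{1}{648}\right)^{2} + 4192189 = \left(\frac{1}{162}\right)^{2} + 4192189 = \frac{1}{26244} + 4192189 = \frac{110019808117}{26244}$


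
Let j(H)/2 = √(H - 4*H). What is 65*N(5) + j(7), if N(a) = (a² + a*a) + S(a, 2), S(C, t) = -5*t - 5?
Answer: 2275 + 2*I*√21 ≈ 2275.0 + 9.1651*I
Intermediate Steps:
S(C, t) = -5 - 5*t
N(a) = -15 + 2*a² (N(a) = (a² + a*a) + (-5 - 5*2) = (a² + a²) + (-5 - 10) = 2*a² - 15 = -15 + 2*a²)
j(H) = 2*√3*√(-H) (j(H) = 2*√(H - 4*H) = 2*√(-3*H) = 2*(√3*√(-H)) = 2*√3*√(-H))
65*N(5) + j(7) = 65*(-15 + 2*5²) + 2*√3*√(-1*7) = 65*(-15 + 2*25) + 2*√3*√(-7) = 65*(-15 + 50) + 2*√3*(I*√7) = 65*35 + 2*I*√21 = 2275 + 2*I*√21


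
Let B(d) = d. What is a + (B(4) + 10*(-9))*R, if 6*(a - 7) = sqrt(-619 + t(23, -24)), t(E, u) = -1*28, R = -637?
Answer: 54789 + I*sqrt(647)/6 ≈ 54789.0 + 4.2394*I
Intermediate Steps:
t(E, u) = -28
a = 7 + I*sqrt(647)/6 (a = 7 + sqrt(-619 - 28)/6 = 7 + sqrt(-647)/6 = 7 + (I*sqrt(647))/6 = 7 + I*sqrt(647)/6 ≈ 7.0 + 4.2394*I)
a + (B(4) + 10*(-9))*R = (7 + I*sqrt(647)/6) + (4 + 10*(-9))*(-637) = (7 + I*sqrt(647)/6) + (4 - 90)*(-637) = (7 + I*sqrt(647)/6) - 86*(-637) = (7 + I*sqrt(647)/6) + 54782 = 54789 + I*sqrt(647)/6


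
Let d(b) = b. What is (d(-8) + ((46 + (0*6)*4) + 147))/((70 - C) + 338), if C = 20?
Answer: 185/388 ≈ 0.47680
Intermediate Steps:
(d(-8) + ((46 + (0*6)*4) + 147))/((70 - C) + 338) = (-8 + ((46 + (0*6)*4) + 147))/((70 - 1*20) + 338) = (-8 + ((46 + 0*4) + 147))/((70 - 20) + 338) = (-8 + ((46 + 0) + 147))/(50 + 338) = (-8 + (46 + 147))/388 = (-8 + 193)*(1/388) = 185*(1/388) = 185/388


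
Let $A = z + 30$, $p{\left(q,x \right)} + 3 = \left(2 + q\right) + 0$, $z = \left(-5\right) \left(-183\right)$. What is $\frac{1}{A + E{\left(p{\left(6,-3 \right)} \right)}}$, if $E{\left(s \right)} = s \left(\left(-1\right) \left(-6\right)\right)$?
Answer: $\frac{1}{975} \approx 0.0010256$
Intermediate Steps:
$z = 915$
$p{\left(q,x \right)} = -1 + q$ ($p{\left(q,x \right)} = -3 + \left(\left(2 + q\right) + 0\right) = -3 + \left(2 + q\right) = -1 + q$)
$E{\left(s \right)} = 6 s$ ($E{\left(s \right)} = s 6 = 6 s$)
$A = 945$ ($A = 915 + 30 = 945$)
$\frac{1}{A + E{\left(p{\left(6,-3 \right)} \right)}} = \frac{1}{945 + 6 \left(-1 + 6\right)} = \frac{1}{945 + 6 \cdot 5} = \frac{1}{945 + 30} = \frac{1}{975}$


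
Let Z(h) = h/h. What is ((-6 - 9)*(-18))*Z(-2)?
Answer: 270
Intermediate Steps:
Z(h) = 1
((-6 - 9)*(-18))*Z(-2) = ((-6 - 9)*(-18))*1 = -15*(-18)*1 = 270*1 = 270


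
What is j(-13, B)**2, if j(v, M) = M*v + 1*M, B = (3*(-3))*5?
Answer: 291600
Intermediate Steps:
B = -45 (B = -9*5 = -45)
j(v, M) = M + M*v (j(v, M) = M*v + M = M + M*v)
j(-13, B)**2 = (-45*(1 - 13))**2 = (-45*(-12))**2 = 540**2 = 291600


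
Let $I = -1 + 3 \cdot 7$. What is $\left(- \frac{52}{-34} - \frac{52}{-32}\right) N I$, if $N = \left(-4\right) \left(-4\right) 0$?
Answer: $0$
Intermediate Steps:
$N = 0$ ($N = 16 \cdot 0 = 0$)
$I = 20$ ($I = -1 + 21 = 20$)
$\left(- \frac{52}{-34} - \frac{52}{-32}\right) N I = \left(- \frac{52}{-34} - \frac{52}{-32}\right) 0 \cdot 20 = \left(\left(-52\right) \left(- \frac{1}{34}\right) - - \frac{13}{8}\right) 0 \cdot 20 = \left(\frac{26}{17} + \frac{13}{8}\right) 0 \cdot 20 = \frac{429}{136} \cdot 0 \cdot 20 = 0 \cdot 20 = 0$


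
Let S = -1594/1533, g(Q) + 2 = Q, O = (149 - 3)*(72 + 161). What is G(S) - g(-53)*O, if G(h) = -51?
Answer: 1870939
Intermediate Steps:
O = 34018 (O = 146*233 = 34018)
g(Q) = -2 + Q
S = -1594/1533 (S = -1594*1/1533 = -1594/1533 ≈ -1.0398)
G(S) - g(-53)*O = -51 - (-2 - 53)*34018 = -51 - (-55)*34018 = -51 - 1*(-1870990) = -51 + 1870990 = 1870939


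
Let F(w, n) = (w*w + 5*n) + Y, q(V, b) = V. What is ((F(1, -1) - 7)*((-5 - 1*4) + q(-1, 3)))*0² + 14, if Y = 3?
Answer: 14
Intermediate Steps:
F(w, n) = 3 + w² + 5*n (F(w, n) = (w*w + 5*n) + 3 = (w² + 5*n) + 3 = 3 + w² + 5*n)
((F(1, -1) - 7)*((-5 - 1*4) + q(-1, 3)))*0² + 14 = (((3 + 1² + 5*(-1)) - 7)*((-5 - 1*4) - 1))*0² + 14 = (((3 + 1 - 5) - 7)*((-5 - 4) - 1))*0 + 14 = ((-1 - 7)*(-9 - 1))*0 + 14 = -8*(-10)*0 + 14 = 80*0 + 14 = 0 + 14 = 14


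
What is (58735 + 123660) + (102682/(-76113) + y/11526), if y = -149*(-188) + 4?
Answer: 1568746564393/8600769 ≈ 1.8240e+5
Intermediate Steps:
y = 28016 (y = 28012 + 4 = 28016)
(58735 + 123660) + (102682/(-76113) + y/11526) = (58735 + 123660) + (102682/(-76113) + 28016/11526) = 182395 + (102682*(-1/76113) + 28016*(1/11526)) = 182395 + (-102682/76113 + 824/339) = 182395 + 9302638/8600769 = 1568746564393/8600769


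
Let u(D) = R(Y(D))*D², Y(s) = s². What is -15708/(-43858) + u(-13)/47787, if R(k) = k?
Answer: 1001633267/1047921123 ≈ 0.95583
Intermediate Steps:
u(D) = D⁴ (u(D) = D²*D² = D⁴)
-15708/(-43858) + u(-13)/47787 = -15708/(-43858) + (-13)⁴/47787 = -15708*(-1/43858) + 28561*(1/47787) = 7854/21929 + 28561/47787 = 1001633267/1047921123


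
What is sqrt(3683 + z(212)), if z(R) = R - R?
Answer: sqrt(3683) ≈ 60.688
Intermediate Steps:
z(R) = 0
sqrt(3683 + z(212)) = sqrt(3683 + 0) = sqrt(3683)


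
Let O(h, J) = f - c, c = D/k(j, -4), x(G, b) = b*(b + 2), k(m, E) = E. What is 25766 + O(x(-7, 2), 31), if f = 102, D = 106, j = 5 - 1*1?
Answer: 51789/2 ≈ 25895.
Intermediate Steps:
j = 4 (j = 5 - 1 = 4)
x(G, b) = b*(2 + b)
c = -53/2 (c = 106/(-4) = 106*(-¼) = -53/2 ≈ -26.500)
O(h, J) = 257/2 (O(h, J) = 102 - 1*(-53/2) = 102 + 53/2 = 257/2)
25766 + O(x(-7, 2), 31) = 25766 + 257/2 = 51789/2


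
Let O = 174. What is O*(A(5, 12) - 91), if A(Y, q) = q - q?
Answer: -15834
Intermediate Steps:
A(Y, q) = 0
O*(A(5, 12) - 91) = 174*(0 - 91) = 174*(-91) = -15834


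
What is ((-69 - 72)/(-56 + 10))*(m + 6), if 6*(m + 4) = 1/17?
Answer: 9635/1564 ≈ 6.1605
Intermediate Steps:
m = -407/102 (m = -4 + (⅙)/17 = -4 + (⅙)*(1/17) = -4 + 1/102 = -407/102 ≈ -3.9902)
((-69 - 72)/(-56 + 10))*(m + 6) = ((-69 - 72)/(-56 + 10))*(-407/102 + 6) = -141/(-46)*(205/102) = -141*(-1/46)*(205/102) = (141/46)*(205/102) = 9635/1564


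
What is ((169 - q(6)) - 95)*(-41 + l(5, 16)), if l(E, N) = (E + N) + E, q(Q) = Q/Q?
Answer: -1095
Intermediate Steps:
q(Q) = 1
l(E, N) = N + 2*E
((169 - q(6)) - 95)*(-41 + l(5, 16)) = ((169 - 1*1) - 95)*(-41 + (16 + 2*5)) = ((169 - 1) - 95)*(-41 + (16 + 10)) = (168 - 95)*(-41 + 26) = 73*(-15) = -1095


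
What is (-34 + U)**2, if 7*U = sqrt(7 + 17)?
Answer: 56668/49 - 136*sqrt(6)/7 ≈ 1108.9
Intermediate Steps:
U = 2*sqrt(6)/7 (U = sqrt(7 + 17)/7 = sqrt(24)/7 = (2*sqrt(6))/7 = 2*sqrt(6)/7 ≈ 0.69985)
(-34 + U)**2 = (-34 + 2*sqrt(6)/7)**2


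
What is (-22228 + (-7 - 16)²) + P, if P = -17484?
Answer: -39183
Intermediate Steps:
(-22228 + (-7 - 16)²) + P = (-22228 + (-7 - 16)²) - 17484 = (-22228 + (-23)²) - 17484 = (-22228 + 529) - 17484 = -21699 - 17484 = -39183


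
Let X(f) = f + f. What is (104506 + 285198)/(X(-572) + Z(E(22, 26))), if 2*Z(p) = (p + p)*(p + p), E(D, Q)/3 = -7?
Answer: -194852/131 ≈ -1487.4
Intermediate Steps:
E(D, Q) = -21 (E(D, Q) = 3*(-7) = -21)
X(f) = 2*f
Z(p) = 2*p² (Z(p) = ((p + p)*(p + p))/2 = ((2*p)*(2*p))/2 = (4*p²)/2 = 2*p²)
(104506 + 285198)/(X(-572) + Z(E(22, 26))) = (104506 + 285198)/(2*(-572) + 2*(-21)²) = 389704/(-1144 + 2*441) = 389704/(-1144 + 882) = 389704/(-262) = 389704*(-1/262) = -194852/131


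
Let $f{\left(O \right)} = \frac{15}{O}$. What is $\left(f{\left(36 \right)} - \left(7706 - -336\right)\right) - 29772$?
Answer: $- \frac{453763}{12} \approx -37814.0$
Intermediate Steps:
$\left(f{\left(36 \right)} - \left(7706 - -336\right)\right) - 29772 = \left(\frac{15}{36} - \left(7706 - -336\right)\right) - 29772 = \left(15 \cdot \frac{1}{36} - \left(7706 + 336\right)\right) - 29772 = \left(\frac{5}{12} - 8042\right) - 29772 = - \frac{96499}{12} - 29772 = - \frac{453763}{12}$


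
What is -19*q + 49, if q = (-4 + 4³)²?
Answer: -68351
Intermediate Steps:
q = 3600 (q = (-4 + 64)² = 60² = 3600)
-19*q + 49 = -19*3600 + 49 = -68400 + 49 = -68351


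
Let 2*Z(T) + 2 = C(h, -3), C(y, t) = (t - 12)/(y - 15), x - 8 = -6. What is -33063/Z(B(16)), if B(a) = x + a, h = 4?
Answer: 727386/7 ≈ 1.0391e+5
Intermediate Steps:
x = 2 (x = 8 - 6 = 2)
C(y, t) = (-12 + t)/(-15 + y)
B(a) = 2 + a
Z(T) = -7/22 (Z(T) = -1 + ((-12 - 3)/(-15 + 4))/2 = -1 + (-15/(-11))/2 = -1 + (-1/11*(-15))/2 = -1 + (1/2)*(15/11) = -1 + 15/22 = -7/22)
-33063/Z(B(16)) = -33063/(-7/22) = -33063*(-22/7) = 727386/7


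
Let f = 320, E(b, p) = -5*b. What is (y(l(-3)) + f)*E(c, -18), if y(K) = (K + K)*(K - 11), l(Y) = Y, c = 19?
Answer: -38380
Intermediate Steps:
y(K) = 2*K*(-11 + K) (y(K) = (2*K)*(-11 + K) = 2*K*(-11 + K))
(y(l(-3)) + f)*E(c, -18) = (2*(-3)*(-11 - 3) + 320)*(-5*19) = (2*(-3)*(-14) + 320)*(-95) = (84 + 320)*(-95) = 404*(-95) = -38380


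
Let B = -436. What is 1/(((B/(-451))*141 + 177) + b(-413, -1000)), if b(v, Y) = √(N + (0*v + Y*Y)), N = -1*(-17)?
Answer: -21242551/61145973336 + 203401*√111113/61145973336 ≈ 0.00076143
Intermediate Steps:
N = 17
b(v, Y) = √(17 + Y²) (b(v, Y) = √(17 + (0*v + Y*Y)) = √(17 + (0 + Y²)) = √(17 + Y²))
1/(((B/(-451))*141 + 177) + b(-413, -1000)) = 1/((-436/(-451)*141 + 177) + √(17 + (-1000)²)) = 1/((-436*(-1/451)*141 + 177) + √(17 + 1000000)) = 1/(((436/451)*141 + 177) + √1000017) = 1/((61476/451 + 177) + 3*√111113) = 1/(141303/451 + 3*√111113)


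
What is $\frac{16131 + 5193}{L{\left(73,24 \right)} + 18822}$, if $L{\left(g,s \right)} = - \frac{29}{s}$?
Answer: $\frac{511776}{451699} \approx 1.133$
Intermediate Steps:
$\frac{16131 + 5193}{L{\left(73,24 \right)} + 18822} = \frac{16131 + 5193}{- \frac{29}{24} + 18822} = \frac{21324}{\left(-29\right) \frac{1}{24} + 18822} = \frac{21324}{- \frac{29}{24} + 18822} = \frac{21324}{\frac{451699}{24}} = 21324 \cdot \frac{24}{451699} = \frac{511776}{451699}$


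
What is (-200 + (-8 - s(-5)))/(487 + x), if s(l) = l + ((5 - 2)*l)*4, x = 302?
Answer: -143/789 ≈ -0.18124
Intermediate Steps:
s(l) = 13*l (s(l) = l + (3*l)*4 = l + 12*l = 13*l)
(-200 + (-8 - s(-5)))/(487 + x) = (-200 + (-8 - 13*(-5)))/(487 + 302) = (-200 + (-8 - 1*(-65)))/789 = (-200 + (-8 + 65))*(1/789) = (-200 + 57)*(1/789) = -143*1/789 = -143/789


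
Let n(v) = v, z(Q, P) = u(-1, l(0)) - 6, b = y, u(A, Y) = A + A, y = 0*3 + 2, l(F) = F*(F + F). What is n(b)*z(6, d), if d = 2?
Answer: -16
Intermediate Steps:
l(F) = 2*F² (l(F) = F*(2*F) = 2*F²)
y = 2 (y = 0 + 2 = 2)
u(A, Y) = 2*A
b = 2
z(Q, P) = -8 (z(Q, P) = 2*(-1) - 6 = -2 - 6 = -8)
n(b)*z(6, d) = 2*(-8) = -16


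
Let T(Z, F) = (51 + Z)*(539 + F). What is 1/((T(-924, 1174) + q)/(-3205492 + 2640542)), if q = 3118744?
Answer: -112990/324659 ≈ -0.34803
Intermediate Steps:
1/((T(-924, 1174) + q)/(-3205492 + 2640542)) = 1/(((27489 + 51*1174 + 539*(-924) + 1174*(-924)) + 3118744)/(-3205492 + 2640542)) = 1/(((27489 + 59874 - 498036 - 1084776) + 3118744)/(-564950)) = 1/((-1495449 + 3118744)*(-1/564950)) = 1/(1623295*(-1/564950)) = 1/(-324659/112990) = -112990/324659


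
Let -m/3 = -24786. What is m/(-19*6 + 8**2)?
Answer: -37179/25 ≈ -1487.2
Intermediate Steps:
m = 74358 (m = -3*(-24786) = 74358)
m/(-19*6 + 8**2) = 74358/(-19*6 + 8**2) = 74358/(-114 + 64) = 74358/(-50) = 74358*(-1/50) = -37179/25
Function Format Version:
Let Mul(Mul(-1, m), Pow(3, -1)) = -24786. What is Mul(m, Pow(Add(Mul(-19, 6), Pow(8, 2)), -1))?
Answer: Rational(-37179, 25) ≈ -1487.2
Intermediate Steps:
m = 74358 (m = Mul(-3, -24786) = 74358)
Mul(m, Pow(Add(Mul(-19, 6), Pow(8, 2)), -1)) = Mul(74358, Pow(Add(Mul(-19, 6), Pow(8, 2)), -1)) = Mul(74358, Pow(Add(-114, 64), -1)) = Mul(74358, Pow(-50, -1)) = Mul(74358, Rational(-1, 50)) = Rational(-37179, 25)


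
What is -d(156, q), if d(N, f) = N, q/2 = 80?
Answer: -156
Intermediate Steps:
q = 160 (q = 2*80 = 160)
-d(156, q) = -1*156 = -156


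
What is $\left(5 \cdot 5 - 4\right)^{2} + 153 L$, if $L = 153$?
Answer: $23850$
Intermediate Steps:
$\left(5 \cdot 5 - 4\right)^{2} + 153 L = \left(5 \cdot 5 - 4\right)^{2} + 153 \cdot 153 = \left(25 - 4\right)^{2} + 23409 = 21^{2} + 23409 = 441 + 23409 = 23850$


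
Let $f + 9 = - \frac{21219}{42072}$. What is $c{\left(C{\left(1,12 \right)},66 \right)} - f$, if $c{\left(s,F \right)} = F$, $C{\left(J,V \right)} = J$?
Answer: $\frac{1058873}{14024} \approx 75.504$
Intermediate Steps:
$f = - \frac{133289}{14024}$ ($f = -9 - \frac{21219}{42072} = -9 - \frac{7073}{14024} = - \frac{133289}{14024} \approx -9.5043$)
$c{\left(C{\left(1,12 \right)},66 \right)} - f = 66 - - \frac{133289}{14024} = 66 + \frac{133289}{14024} = \frac{1058873}{14024}$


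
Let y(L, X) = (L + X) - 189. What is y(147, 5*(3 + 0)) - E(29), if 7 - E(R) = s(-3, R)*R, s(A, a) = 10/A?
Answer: -392/3 ≈ -130.67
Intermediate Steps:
y(L, X) = -189 + L + X
E(R) = 7 + 10*R/3 (E(R) = 7 - 10/(-3)*R = 7 - 10*(-1/3)*R = 7 - (-10)*R/3 = 7 + 10*R/3)
y(147, 5*(3 + 0)) - E(29) = (-189 + 147 + 5*(3 + 0)) - (7 + (10/3)*29) = (-189 + 147 + 5*3) - (7 + 290/3) = (-189 + 147 + 15) - 1*311/3 = -27 - 311/3 = -392/3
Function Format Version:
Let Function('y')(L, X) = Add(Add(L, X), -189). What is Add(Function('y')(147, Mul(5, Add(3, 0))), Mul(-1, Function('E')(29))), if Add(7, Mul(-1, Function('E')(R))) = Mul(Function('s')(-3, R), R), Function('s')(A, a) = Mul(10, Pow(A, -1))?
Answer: Rational(-392, 3) ≈ -130.67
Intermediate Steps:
Function('y')(L, X) = Add(-189, L, X)
Function('E')(R) = Add(7, Mul(Rational(10, 3), R)) (Function('E')(R) = Add(7, Mul(-1, Mul(Mul(10, Pow(-3, -1)), R))) = Add(7, Mul(-1, Mul(Mul(10, Rational(-1, 3)), R))) = Add(7, Mul(-1, Mul(Rational(-10, 3), R))) = Add(7, Mul(Rational(10, 3), R)))
Add(Function('y')(147, Mul(5, Add(3, 0))), Mul(-1, Function('E')(29))) = Add(Add(-189, 147, Mul(5, Add(3, 0))), Mul(-1, Add(7, Mul(Rational(10, 3), 29)))) = Add(Add(-189, 147, Mul(5, 3)), Mul(-1, Add(7, Rational(290, 3)))) = Add(Add(-189, 147, 15), Mul(-1, Rational(311, 3))) = Add(-27, Rational(-311, 3)) = Rational(-392, 3)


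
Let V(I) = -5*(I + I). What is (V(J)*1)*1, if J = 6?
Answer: -60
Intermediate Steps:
V(I) = -10*I
(V(J)*1)*1 = (-10*6*1)*1 = -60*1*1 = -60*1 = -60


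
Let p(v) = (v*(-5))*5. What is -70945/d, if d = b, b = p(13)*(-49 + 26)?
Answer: -14189/1495 ≈ -9.4910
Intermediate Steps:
p(v) = -25*v (p(v) = -5*v*5 = -25*v)
b = 7475 (b = (-25*13)*(-49 + 26) = -325*(-23) = 7475)
d = 7475
-70945/d = -70945/7475 = -70945*1/7475 = -14189/1495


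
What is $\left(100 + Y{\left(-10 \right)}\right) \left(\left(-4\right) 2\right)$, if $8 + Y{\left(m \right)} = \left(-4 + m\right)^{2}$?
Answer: $-2304$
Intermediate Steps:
$Y{\left(m \right)} = -8 + \left(-4 + m\right)^{2}$
$\left(100 + Y{\left(-10 \right)}\right) \left(\left(-4\right) 2\right) = \left(100 - \left(8 - \left(-4 - 10\right)^{2}\right)\right) \left(\left(-4\right) 2\right) = \left(100 - \left(8 - \left(-14\right)^{2}\right)\right) \left(-8\right) = \left(100 + \left(-8 + 196\right)\right) \left(-8\right) = \left(100 + 188\right) \left(-8\right) = 288 \left(-8\right) = -2304$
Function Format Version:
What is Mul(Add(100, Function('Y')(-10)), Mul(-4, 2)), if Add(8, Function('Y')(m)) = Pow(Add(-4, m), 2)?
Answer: -2304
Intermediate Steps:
Function('Y')(m) = Add(-8, Pow(Add(-4, m), 2))
Mul(Add(100, Function('Y')(-10)), Mul(-4, 2)) = Mul(Add(100, Add(-8, Pow(Add(-4, -10), 2))), Mul(-4, 2)) = Mul(Add(100, Add(-8, Pow(-14, 2))), -8) = Mul(Add(100, Add(-8, 196)), -8) = Mul(Add(100, 188), -8) = Mul(288, -8) = -2304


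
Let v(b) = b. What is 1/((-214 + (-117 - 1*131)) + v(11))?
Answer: -1/451 ≈ -0.0022173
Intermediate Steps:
1/((-214 + (-117 - 1*131)) + v(11)) = 1/((-214 + (-117 - 1*131)) + 11) = 1/((-214 + (-117 - 131)) + 11) = 1/((-214 - 248) + 11) = 1/(-462 + 11) = 1/(-451) = -1/451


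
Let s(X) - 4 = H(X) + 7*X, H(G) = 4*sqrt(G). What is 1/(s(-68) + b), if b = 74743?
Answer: 74271/5516182529 - 8*I*sqrt(17)/5516182529 ≈ 1.3464e-5 - 5.9797e-9*I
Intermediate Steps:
s(X) = 4 + 4*sqrt(X) + 7*X (s(X) = 4 + (4*sqrt(X) + 7*X) = 4 + 4*sqrt(X) + 7*X)
1/(s(-68) + b) = 1/((4 + 4*sqrt(-68) + 7*(-68)) + 74743) = 1/((4 + 4*(2*I*sqrt(17)) - 476) + 74743) = 1/((4 + 8*I*sqrt(17) - 476) + 74743) = 1/((-472 + 8*I*sqrt(17)) + 74743) = 1/(74271 + 8*I*sqrt(17))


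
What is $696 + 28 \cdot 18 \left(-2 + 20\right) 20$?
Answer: $182136$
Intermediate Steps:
$696 + 28 \cdot 18 \left(-2 + 20\right) 20 = 696 + 504 \cdot 18 \cdot 20 = 696 + 504 \cdot 360 = 696 + 181440 = 182136$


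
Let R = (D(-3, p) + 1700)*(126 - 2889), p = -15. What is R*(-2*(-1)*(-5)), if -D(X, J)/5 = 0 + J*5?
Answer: 57332250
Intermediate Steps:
D(X, J) = -25*J (D(X, J) = -5*(0 + J*5) = -5*(0 + 5*J) = -25*J)
R = -5733225 (R = (-25*(-15) + 1700)*(126 - 2889) = (375 + 1700)*(-2763) = 2075*(-2763) = -5733225)
R*(-2*(-1)*(-5)) = -5733225*(-2*(-1))*(-5) = -11466450*(-5) = -5733225*(-10) = 57332250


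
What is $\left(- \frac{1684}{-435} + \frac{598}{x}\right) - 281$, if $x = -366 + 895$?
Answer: $- \frac{2761363}{10005} \approx -276.0$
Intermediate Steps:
$x = 529$
$\left(- \frac{1684}{-435} + \frac{598}{x}\right) - 281 = \left(- \frac{1684}{-435} + \frac{598}{529}\right) - 281 = \left(\left(-1684\right) \left(- \frac{1}{435}\right) + 598 \cdot \frac{1}{529}\right) - 281 = \left(\frac{1684}{435} + \frac{26}{23}\right) - 281 = \frac{50042}{10005} - 281 = - \frac{2761363}{10005}$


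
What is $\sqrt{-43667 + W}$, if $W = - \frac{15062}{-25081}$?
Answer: $\frac{i \sqrt{27468635079165}}{25081} \approx 208.97 i$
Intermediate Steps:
$W = \frac{15062}{25081}$ ($W = \left(-15062\right) \left(- \frac{1}{25081}\right) = \frac{15062}{25081} \approx 0.60053$)
$\sqrt{-43667 + W} = \sqrt{-43667 + \frac{15062}{25081}} = \sqrt{- \frac{1095196965}{25081}} = \frac{i \sqrt{27468635079165}}{25081}$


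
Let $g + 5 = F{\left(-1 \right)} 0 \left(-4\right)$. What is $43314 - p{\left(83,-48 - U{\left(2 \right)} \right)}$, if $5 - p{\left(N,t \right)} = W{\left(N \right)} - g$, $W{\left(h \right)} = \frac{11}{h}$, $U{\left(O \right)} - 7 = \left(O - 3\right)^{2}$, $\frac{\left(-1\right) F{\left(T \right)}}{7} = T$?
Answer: $\frac{3595073}{83} \approx 43314.0$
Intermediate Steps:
$F{\left(T \right)} = - 7 T$
$U{\left(O \right)} = 7 + \left(-3 + O\right)^{2}$ ($U{\left(O \right)} = 7 + \left(O - 3\right)^{2} = 7 + \left(-3 + O\right)^{2}$)
$g = -5$ ($g = -5 + \left(-7\right) \left(-1\right) 0 \left(-4\right) = -5 + 7 \cdot 0 \left(-4\right) = -5 + 0 \left(-4\right) = -5 + 0 = -5$)
$p{\left(N,t \right)} = - \frac{11}{N}$ ($p{\left(N,t \right)} = 5 - \left(\frac{11}{N} - -5\right) = 5 - \left(\frac{11}{N} + 5\right) = 5 - \left(5 + \frac{11}{N}\right) = - \frac{11}{N}$)
$43314 - p{\left(83,-48 - U{\left(2 \right)} \right)} = 43314 - - \frac{11}{83} = 43314 + \frac{11}{83} = \frac{3595073}{83}$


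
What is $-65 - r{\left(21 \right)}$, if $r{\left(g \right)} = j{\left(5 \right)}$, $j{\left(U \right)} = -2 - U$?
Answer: $-58$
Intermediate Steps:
$r{\left(g \right)} = -7$ ($r{\left(g \right)} = -2 - 5 = -7$)
$-65 - r{\left(21 \right)} = -65 - -7 = -65 + 7 = -58$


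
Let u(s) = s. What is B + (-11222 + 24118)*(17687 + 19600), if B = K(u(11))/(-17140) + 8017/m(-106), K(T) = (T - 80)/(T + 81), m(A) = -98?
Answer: 1615397038132267/3359440 ≈ 4.8085e+8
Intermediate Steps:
K(T) = (-80 + T)/(81 + T)
B = -274822613/3359440 (B = ((-80 + 11)/(81 + 11))/(-17140) + 8017/(-98) = (-69/92)*(-1/17140) + 8017*(-1/98) = ((1/92)*(-69))*(-1/17140) - 8017/98 = -3/4*(-1/17140) - 8017/98 = 3/68560 - 8017/98 = -274822613/3359440 ≈ -81.806)
B + (-11222 + 24118)*(17687 + 19600) = -274822613/3359440 + (-11222 + 24118)*(17687 + 19600) = -274822613/3359440 + 12896*37287 = -274822613/3359440 + 480853152 = 1615397038132267/3359440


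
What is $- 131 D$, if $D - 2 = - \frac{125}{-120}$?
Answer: $- \frac{9563}{24} \approx -398.46$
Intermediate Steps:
$D = \frac{73}{24}$ ($D = 2 - \frac{125}{-120} = 2 - - \frac{25}{24} = 2 + \frac{25}{24} = \frac{73}{24} \approx 3.0417$)
$- 131 D = \left(-131\right) \frac{73}{24} = - \frac{9563}{24}$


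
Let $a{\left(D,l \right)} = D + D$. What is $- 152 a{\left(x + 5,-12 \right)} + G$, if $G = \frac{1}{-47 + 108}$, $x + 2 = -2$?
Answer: $- \frac{18543}{61} \approx -303.98$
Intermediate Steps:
$x = -4$ ($x = -2 - 2 = -4$)
$a{\left(D,l \right)} = 2 D$
$G = \frac{1}{61} \approx 0.016393$
$- 152 a{\left(x + 5,-12 \right)} + G = - 152 \cdot 2 \left(-4 + 5\right) + \frac{1}{61} = - 152 \cdot 2 \cdot 1 + \frac{1}{61} = \left(-152\right) 2 + \frac{1}{61} = -304 + \frac{1}{61} = - \frac{18543}{61}$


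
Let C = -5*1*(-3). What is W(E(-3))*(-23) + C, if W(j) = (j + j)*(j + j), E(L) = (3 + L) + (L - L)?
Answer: 15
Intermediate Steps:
C = 15 (C = -5*(-3) = 15)
E(L) = 3 + L (E(L) = (3 + L) + 0 = 3 + L)
W(j) = 4*j**2 (W(j) = (2*j)*(2*j) = 4*j**2)
W(E(-3))*(-23) + C = (4*(3 - 3)**2)*(-23) + 15 = (4*0**2)*(-23) + 15 = (4*0)*(-23) + 15 = 0*(-23) + 15 = 0 + 15 = 15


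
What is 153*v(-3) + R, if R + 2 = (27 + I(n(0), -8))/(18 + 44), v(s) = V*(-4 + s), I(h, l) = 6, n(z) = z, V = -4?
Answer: 265517/62 ≈ 4282.5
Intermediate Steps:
v(s) = 16 - 4*s (v(s) = -4*(-4 + s) = 16 - 4*s)
R = -91/62 (R = -2 + (27 + 6)/(18 + 44) = -2 + 33/62 = -91/62 ≈ -1.4677)
153*v(-3) + R = 153*(16 - 4*(-3)) - 91/62 = 153*(16 + 12) - 91/62 = 153*28 - 91/62 = 4284 - 91/62 = 265517/62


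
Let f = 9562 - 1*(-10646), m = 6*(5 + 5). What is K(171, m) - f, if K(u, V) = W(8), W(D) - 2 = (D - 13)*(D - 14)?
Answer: -20176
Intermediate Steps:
m = 60 (m = 6*10 = 60)
W(D) = 2 + (-14 + D)*(-13 + D) (W(D) = 2 + (D - 13)*(D - 14) = 2 + (-13 + D)*(-14 + D) = 2 + (-14 + D)*(-13 + D))
K(u, V) = 32 (K(u, V) = 184 + 8² - 27*8 = 184 + 64 - 216 = 32)
f = 20208 (f = 9562 + 10646 = 20208)
K(171, m) - f = 32 - 1*20208 = 32 - 20208 = -20176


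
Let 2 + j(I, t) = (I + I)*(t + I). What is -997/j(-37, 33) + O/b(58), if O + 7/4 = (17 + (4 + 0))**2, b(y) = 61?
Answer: 136645/35868 ≈ 3.8097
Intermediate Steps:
O = 1757/4 (O = -7/4 + (17 + (4 + 0))**2 = -7/4 + (17 + 4)**2 = -7/4 + 21**2 = -7/4 + 441 = 1757/4 ≈ 439.25)
j(I, t) = -2 + 2*I*(I + t) (j(I, t) = -2 + (I + I)*(t + I) = -2 + (2*I)*(I + t) = -2 + 2*I*(I + t))
-997/j(-37, 33) + O/b(58) = -997/(-2 + 2*(-37)**2 + 2*(-37)*33) + (1757/4)/61 = -997/(-2 + 2*1369 - 2442) + (1757/4)*(1/61) = -997/(-2 + 2738 - 2442) + 1757/244 = -997/294 + 1757/244 = 136645/35868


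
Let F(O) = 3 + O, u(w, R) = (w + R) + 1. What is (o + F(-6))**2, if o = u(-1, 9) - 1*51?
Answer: 2025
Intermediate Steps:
u(w, R) = 1 + R + w (u(w, R) = (R + w) + 1 = 1 + R + w)
o = -42 (o = (1 + 9 - 1) - 1*51 = 9 - 51 = -42)
(o + F(-6))**2 = (-42 + (3 - 6))**2 = (-42 - 3)**2 = (-45)**2 = 2025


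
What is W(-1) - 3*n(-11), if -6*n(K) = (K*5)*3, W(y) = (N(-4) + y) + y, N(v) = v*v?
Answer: -137/2 ≈ -68.500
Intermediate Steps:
N(v) = v²
W(y) = 16 + 2*y (W(y) = ((-4)² + y) + y = (16 + y) + y = 16 + 2*y)
n(K) = -5*K/2 (n(K) = -K*5*3/6 = -5*K*3/6 = -5*K/2)
W(-1) - 3*n(-11) = (16 + 2*(-1)) - (-15)*(-11)/2 = (16 - 2) - 3*55/2 = 14 - 165/2 = -137/2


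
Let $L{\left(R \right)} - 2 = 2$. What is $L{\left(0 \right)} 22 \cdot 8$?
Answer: $704$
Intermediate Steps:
$L{\left(R \right)} = 4$ ($L{\left(R \right)} = 2 + 2 = 4$)
$L{\left(0 \right)} 22 \cdot 8 = 4 \cdot 22 \cdot 8 = 88 \cdot 8 = 704$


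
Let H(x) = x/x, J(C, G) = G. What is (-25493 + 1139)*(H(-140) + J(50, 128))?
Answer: -3141666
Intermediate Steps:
H(x) = 1
(-25493 + 1139)*(H(-140) + J(50, 128)) = (-25493 + 1139)*(1 + 128) = -24354*129 = -3141666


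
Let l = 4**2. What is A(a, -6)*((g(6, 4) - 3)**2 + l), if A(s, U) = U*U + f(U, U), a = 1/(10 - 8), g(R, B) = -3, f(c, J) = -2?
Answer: 1768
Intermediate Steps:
l = 16
a = 1/2 ≈ 0.50000
A(s, U) = -2 + U**2 (A(s, U) = U*U - 2 = U**2 - 2 = -2 + U**2)
A(a, -6)*((g(6, 4) - 3)**2 + l) = (-2 + (-6)**2)*((-3 - 3)**2 + 16) = (-2 + 36)*((-6)**2 + 16) = 34*(36 + 16) = 34*52 = 1768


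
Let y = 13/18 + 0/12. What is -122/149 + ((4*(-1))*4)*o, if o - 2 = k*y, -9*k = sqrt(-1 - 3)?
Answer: -4890/149 + 208*I/81 ≈ -32.819 + 2.5679*I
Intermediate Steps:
y = 13/18 (y = 13*(1/18) + 0*(1/12) = 13/18 + 0 = 13/18 ≈ 0.72222)
k = -2*I/9 (k = -sqrt(-1 - 3)/9 = -2*I/9 ≈ -0.22222*I)
o = 2 - 13*I/81 (o = 2 - 2*I/9*(13/18) = 2 - 13*I/81 ≈ 2.0 - 0.16049*I)
-122/149 + ((4*(-1))*4)*o = -122/149 + ((4*(-1))*4)*(2 - 13*I/81) = -122*1/149 + (-4*4)*(2 - 13*I/81) = -122/149 - 16*(2 - 13*I/81) = -122/149 + (-32 + 208*I/81) = -4890/149 + 208*I/81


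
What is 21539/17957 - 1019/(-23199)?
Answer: 517981444/416584443 ≈ 1.2434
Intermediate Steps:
21539/17957 - 1019/(-23199) = 21539*(1/17957) - 1019*(-1/23199) = 21539/17957 + 1019/23199 = 517981444/416584443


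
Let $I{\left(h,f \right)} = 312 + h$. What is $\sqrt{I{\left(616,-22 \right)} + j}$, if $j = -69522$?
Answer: $i \sqrt{68594} \approx 261.9 i$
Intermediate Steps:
$\sqrt{I{\left(616,-22 \right)} + j} = \sqrt{\left(312 + 616\right) - 69522} = \sqrt{928 - 69522} = \sqrt{-68594} = i \sqrt{68594}$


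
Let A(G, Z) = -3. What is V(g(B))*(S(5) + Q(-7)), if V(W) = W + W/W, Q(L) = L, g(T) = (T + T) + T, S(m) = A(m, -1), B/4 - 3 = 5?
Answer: -970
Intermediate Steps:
B = 32 (B = 12 + 4*5 = 12 + 20 = 32)
S(m) = -3
g(T) = 3*T (g(T) = 2*T + T = 3*T)
V(W) = 1 + W (V(W) = W + 1 = 1 + W)
V(g(B))*(S(5) + Q(-7)) = (1 + 3*32)*(-3 - 7) = (1 + 96)*(-10) = 97*(-10) = -970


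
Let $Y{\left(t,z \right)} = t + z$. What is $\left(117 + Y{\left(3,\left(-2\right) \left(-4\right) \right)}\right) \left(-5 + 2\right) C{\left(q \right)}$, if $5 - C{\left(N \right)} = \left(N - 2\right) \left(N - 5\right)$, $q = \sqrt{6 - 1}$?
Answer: $3840 - 2688 \sqrt{5} \approx -2170.6$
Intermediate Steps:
$q = \sqrt{5} \approx 2.2361$
$C{\left(N \right)} = 5 - \left(-5 + N\right) \left(-2 + N\right)$ ($C{\left(N \right)} = 5 - \left(N - 2\right) \left(N - 5\right) = 5 - \left(-2 + N\right) \left(-5 + N\right) = 5 - \left(-5 + N\right) \left(-2 + N\right)$)
$\left(117 + Y{\left(3,\left(-2\right) \left(-4\right) \right)}\right) \left(-5 + 2\right) C{\left(q \right)} = \left(117 + \left(3 - -8\right)\right) \left(-5 + 2\right) \left(-5 - \left(\sqrt{5}\right)^{2} + 7 \sqrt{5}\right) = \left(117 + \left(3 + 8\right)\right) \left(- 3 \left(-5 - 5 + 7 \sqrt{5}\right)\right) = \left(117 + 11\right) \left(- 3 \left(-5 - 5 + 7 \sqrt{5}\right)\right) = 128 \left(- 3 \left(-10 + 7 \sqrt{5}\right)\right) = 128 \left(30 - 21 \sqrt{5}\right) = 3840 - 2688 \sqrt{5}$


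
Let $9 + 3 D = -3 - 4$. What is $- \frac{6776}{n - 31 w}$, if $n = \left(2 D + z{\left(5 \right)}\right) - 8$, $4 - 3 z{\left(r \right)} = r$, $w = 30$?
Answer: $\frac{6776}{949} \approx 7.1401$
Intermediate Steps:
$z{\left(r \right)} = \frac{4}{3} - \frac{r}{3}$
$D = - \frac{16}{3}$ ($D = -3 + \frac{-3 - 4}{3} = -3 + \frac{1}{3} \left(-7\right) = -3 - \frac{7}{3} = - \frac{16}{3} \approx -5.3333$)
$n = -19$ ($n = \left(2 \left(- \frac{16}{3}\right) + \left(\frac{4}{3} - \frac{5}{3}\right)\right) - 8 = \left(- \frac{32}{3} + \left(\frac{4}{3} - \frac{5}{3}\right)\right) - 8 = \left(- \frac{32}{3} - \frac{1}{3}\right) - 8 = -11 - 8 = -19$)
$- \frac{6776}{n - 31 w} = - \frac{6776}{-19 - 930} = - \frac{6776}{-949} = \left(-6776\right) \left(- \frac{1}{949}\right) = \frac{6776}{949}$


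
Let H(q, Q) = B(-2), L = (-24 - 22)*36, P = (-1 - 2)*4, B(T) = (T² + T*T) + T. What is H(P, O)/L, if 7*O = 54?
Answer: -1/276 ≈ -0.0036232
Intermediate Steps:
O = 54/7 (O = (⅐)*54 = 54/7 ≈ 7.7143)
B(T) = T + 2*T² (B(T) = (T² + T²) + T = 2*T² + T = T + 2*T²)
P = -12 (P = -3*4 = -12)
L = -1656 (L = -46*36 = -1656)
H(q, Q) = 6 (H(q, Q) = -2*(1 + 2*(-2)) = -2*(1 - 4) = -2*(-3) = 6)
H(P, O)/L = 6/(-1656) = 6*(-1/1656) = -1/276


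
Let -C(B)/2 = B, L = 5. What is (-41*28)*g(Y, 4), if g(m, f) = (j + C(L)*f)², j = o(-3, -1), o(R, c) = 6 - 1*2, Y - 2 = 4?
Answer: -1487808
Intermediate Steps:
C(B) = -2*B
Y = 6 (Y = 2 + 4 = 6)
o(R, c) = 4 (o(R, c) = 6 - 2 = 4)
j = 4
g(m, f) = (4 - 10*f)² (g(m, f) = (4 + (-2*5)*f)² = (4 - 10*f)²)
(-41*28)*g(Y, 4) = (-41*28)*(4*(-2 + 5*4)²) = -4592*(-2 + 20)² = -4592*18² = -4592*324 = -1148*1296 = -1487808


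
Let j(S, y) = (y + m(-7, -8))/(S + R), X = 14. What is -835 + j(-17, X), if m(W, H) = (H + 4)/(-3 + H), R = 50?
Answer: -302947/363 ≈ -834.56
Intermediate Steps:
m(W, H) = (4 + H)/(-3 + H)
j(S, y) = (4/11 + y)/(50 + S) (j(S, y) = (y + (4 - 8)/(-3 - 8))/(S + 50) = (y - 4/(-11))/(50 + S) = (y - 1/11*(-4))/(50 + S) = (y + 4/11)/(50 + S) = (4/11 + y)/(50 + S))
-835 + j(-17, X) = -835 + (4/11 + 14)/(50 - 17) = -835 + (158/11)/33 = -835 + (1/33)*(158/11) = -835 + 158/363 = -302947/363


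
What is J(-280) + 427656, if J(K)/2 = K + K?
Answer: 426536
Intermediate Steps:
J(K) = 4*K (J(K) = 2*(K + K) = 2*(2*K) = 4*K)
J(-280) + 427656 = 4*(-280) + 427656 = -1120 + 427656 = 426536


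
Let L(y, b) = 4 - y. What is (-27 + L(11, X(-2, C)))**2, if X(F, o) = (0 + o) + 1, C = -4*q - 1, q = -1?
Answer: 1156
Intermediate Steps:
C = 3 (C = -4*(-1) - 1 = 4 - 1 = 3)
X(F, o) = 1 + o (X(F, o) = o + 1 = 1 + o)
(-27 + L(11, X(-2, C)))**2 = (-27 + (4 - 1*11))**2 = (-27 + (4 - 11))**2 = (-27 - 7)**2 = (-34)**2 = 1156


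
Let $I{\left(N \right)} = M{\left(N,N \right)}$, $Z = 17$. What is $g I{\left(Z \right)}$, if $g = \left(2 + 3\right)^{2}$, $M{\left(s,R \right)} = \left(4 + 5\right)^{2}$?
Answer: $2025$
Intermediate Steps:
$M{\left(s,R \right)} = 81$ ($M{\left(s,R \right)} = 9^{2} = 81$)
$I{\left(N \right)} = 81$
$g = 25$ ($g = 5^{2} = 25$)
$g I{\left(Z \right)} = 25 \cdot 81 = 2025$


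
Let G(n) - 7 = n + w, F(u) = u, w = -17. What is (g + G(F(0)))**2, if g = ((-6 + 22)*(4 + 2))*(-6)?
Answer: 343396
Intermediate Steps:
g = -576 (g = (16*6)*(-6) = 96*(-6) = -576)
G(n) = -10 + n (G(n) = 7 + (n - 17) = 7 + (-17 + n) = -10 + n)
(g + G(F(0)))**2 = (-576 + (-10 + 0))**2 = (-576 - 10)**2 = (-586)**2 = 343396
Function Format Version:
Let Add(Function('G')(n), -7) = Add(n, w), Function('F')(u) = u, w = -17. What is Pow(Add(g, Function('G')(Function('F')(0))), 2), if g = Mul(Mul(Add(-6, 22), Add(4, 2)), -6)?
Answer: 343396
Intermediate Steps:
g = -576 (g = Mul(Mul(16, 6), -6) = Mul(96, -6) = -576)
Function('G')(n) = Add(-10, n) (Function('G')(n) = Add(7, Add(n, -17)) = Add(7, Add(-17, n)) = Add(-10, n))
Pow(Add(g, Function('G')(Function('F')(0))), 2) = Pow(Add(-576, Add(-10, 0)), 2) = Pow(Add(-576, -10), 2) = Pow(-586, 2) = 343396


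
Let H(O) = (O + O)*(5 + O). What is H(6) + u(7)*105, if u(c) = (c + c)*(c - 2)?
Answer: 7482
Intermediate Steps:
H(O) = 2*O*(5 + O) (H(O) = (2*O)*(5 + O) = 2*O*(5 + O))
u(c) = 2*c*(-2 + c) (u(c) = (2*c)*(-2 + c) = 2*c*(-2 + c))
H(6) + u(7)*105 = 2*6*(5 + 6) + (2*7*(-2 + 7))*105 = 2*6*11 + (2*7*5)*105 = 132 + 70*105 = 132 + 7350 = 7482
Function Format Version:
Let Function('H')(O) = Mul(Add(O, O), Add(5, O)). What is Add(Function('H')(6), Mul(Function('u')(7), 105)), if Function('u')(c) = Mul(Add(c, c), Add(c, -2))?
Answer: 7482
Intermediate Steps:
Function('H')(O) = Mul(2, O, Add(5, O)) (Function('H')(O) = Mul(Mul(2, O), Add(5, O)) = Mul(2, O, Add(5, O)))
Function('u')(c) = Mul(2, c, Add(-2, c)) (Function('u')(c) = Mul(Mul(2, c), Add(-2, c)) = Mul(2, c, Add(-2, c)))
Add(Function('H')(6), Mul(Function('u')(7), 105)) = Add(Mul(2, 6, Add(5, 6)), Mul(Mul(2, 7, Add(-2, 7)), 105)) = Add(Mul(2, 6, 11), Mul(Mul(2, 7, 5), 105)) = Add(132, Mul(70, 105)) = Add(132, 7350) = 7482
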